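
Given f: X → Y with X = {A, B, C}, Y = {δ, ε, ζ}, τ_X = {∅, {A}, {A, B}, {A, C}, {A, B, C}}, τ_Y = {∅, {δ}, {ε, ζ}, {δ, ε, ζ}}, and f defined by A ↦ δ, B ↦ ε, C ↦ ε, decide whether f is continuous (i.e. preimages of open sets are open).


f is NOT continuous.

Compute f^{-1}(U) for each U ∈ τ_Y:
  U = ∅: f^{-1}(U) = ∅ ∈ τ_X ✓.
  U = {δ}: f^{-1}(U) = {A} ∈ τ_X ✓.
  U = {ε, ζ}: f^{-1}(U) = {B, C} ∉ τ_X ✗.
  U = {δ, ε, ζ}: f^{-1}(U) = {A, B, C} ∈ τ_X ✓.
Found U = {ε, ζ} with f^{-1}(U) = {B, C} not in τ_X. Therefore f is NOT continuous.


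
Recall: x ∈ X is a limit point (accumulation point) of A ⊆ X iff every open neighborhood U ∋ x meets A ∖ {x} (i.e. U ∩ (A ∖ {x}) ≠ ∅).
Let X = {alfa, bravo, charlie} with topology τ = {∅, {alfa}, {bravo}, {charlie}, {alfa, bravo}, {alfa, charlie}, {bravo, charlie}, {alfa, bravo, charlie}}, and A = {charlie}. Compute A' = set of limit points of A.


A' = ∅

For each x ∈ X, list the open sets U ∈ τ with x ∈ U, then check whether U ∩ (A ∖ {x}) ≠ ∅ for every such U.
  x = alfa: open {alfa} ∋ x has {alfa} ∩ (A ∖ {alfa}) = ∅, so x is NOT a limit point.
  x = bravo: open {bravo} ∋ x has {bravo} ∩ (A ∖ {bravo}) = ∅, so x is NOT a limit point.
  x = charlie: open {charlie} ∋ x has {charlie} ∩ (A ∖ {charlie}) = ∅, so x is NOT a limit point.
Collecting: A' = ∅.


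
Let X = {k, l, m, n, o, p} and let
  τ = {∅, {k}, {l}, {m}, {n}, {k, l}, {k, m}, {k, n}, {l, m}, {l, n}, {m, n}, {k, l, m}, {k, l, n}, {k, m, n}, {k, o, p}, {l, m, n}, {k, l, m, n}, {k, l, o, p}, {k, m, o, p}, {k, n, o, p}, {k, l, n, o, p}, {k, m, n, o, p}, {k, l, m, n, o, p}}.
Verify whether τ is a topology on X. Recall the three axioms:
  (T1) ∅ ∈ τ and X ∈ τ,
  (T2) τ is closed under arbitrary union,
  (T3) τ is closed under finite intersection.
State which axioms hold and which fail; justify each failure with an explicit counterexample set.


τ is NOT a topology on X.

Axiom (T1): ∅ ∈ τ? Yes; X ∈ τ? Yes.
Axiom (T2/T3): check pairwise unions and intersections of members of τ.
Counterexample for (T2): {l} ∪ {k, m, o, p} = {k, l, m, o, p} ∉ τ. Therefore τ is NOT a topology.


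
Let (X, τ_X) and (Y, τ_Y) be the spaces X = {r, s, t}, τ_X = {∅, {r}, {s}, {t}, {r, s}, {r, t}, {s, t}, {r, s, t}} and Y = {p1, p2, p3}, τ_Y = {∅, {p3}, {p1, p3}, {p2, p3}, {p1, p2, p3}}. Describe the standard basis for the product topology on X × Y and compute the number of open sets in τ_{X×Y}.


Basis B = {∅ × ∅, {r} × {p3}, {s} × {p3}, {t} × {p3}, {r} × {p1, p3}, {r} × {p2, p3}, {r, s} × {p3}, {r, t} × {p3}, {s} × {p1, p3}, {s} × {p2, p3}, {s, t} × {p3}, {t} × {p1, p3}, {t} × {p2, p3}, {r} × {p1, p2, p3}, {r, s, t} × {p3}, {s} × {p1, p2, p3}, {t} × {p1, p2, p3}, {r, s} × {p1, p3}, {r, t} × {p1, p3}, {r, s} × {p2, p3}, {r, t} × {p2, p3}, {s, t} × {p1, p3}, {s, t} × {p2, p3}, {r, s} × {p1, p2, p3}, {r, t} × {p1, p2, p3}, {r, s, t} × {p1, p3}, {r, s, t} × {p2, p3}, {s, t} × {p1, p2, p3}, {r, s, t} × {p1, p2, p3}}; |τ_{X×Y}| = 125.

Enumerate products U × V with U ∈ τ_X, V ∈ τ_Y (deduplicated):
  ∅ × ∅ = {} (∅)
  {r} × {p3} = {(r,p3)}
  {s} × {p3} = {(s,p3)}
  {t} × {p3} = {(t,p3)}
  {r} × {p1, p3} = {(r,p1), (r,p3)}
  {r} × {p2, p3} = {(r,p2), (r,p3)}
  {r, s} × {p3} = {(r,p3), (s,p3)}
  {r, t} × {p3} = {(r,p3), (t,p3)}
  {s} × {p1, p3} = {(s,p1), (s,p3)}
  {s} × {p2, p3} = {(s,p2), (s,p3)}
  {s, t} × {p3} = {(s,p3), (t,p3)}
  {t} × {p1, p3} = {(t,p1), (t,p3)}
  {t} × {p2, p3} = {(t,p2), (t,p3)}
  {r} × {p1, p2, p3} = {(r,p1), (r,p2), (r,p3)}
  {r, s, t} × {p3} = {(r,p3), (s,p3), (t,p3)}
  {s} × {p1, p2, p3} = {(s,p1), (s,p2), (s,p3)}
  {t} × {p1, p2, p3} = {(t,p1), (t,p2), (t,p3)}
  {r, s} × {p1, p3} = {(r,p1), (r,p3), (s,p1), (s,p3)}
  {r, t} × {p1, p3} = {(r,p1), (r,p3), (t,p1), (t,p3)}
  {r, s} × {p2, p3} = {(r,p2), (r,p3), (s,p2), (s,p3)}
  {r, t} × {p2, p3} = {(r,p2), (r,p3), (t,p2), (t,p3)}
  {s, t} × {p1, p3} = {(s,p1), (s,p3), (t,p1), (t,p3)}
  {s, t} × {p2, p3} = {(s,p2), (s,p3), (t,p2), (t,p3)}
  {r, s} × {p1, p2, p3} = {(r,p1), (r,p2), (r,p3), (s,p1), (s,p2), (s,p3)}
  {r, t} × {p1, p2, p3} = {(r,p1), (r,p2), (r,p3), (t,p1), (t,p2), (t,p3)}
  {r, s, t} × {p1, p3} = {(r,p1), (r,p3), (s,p1), (s,p3), (t,p1), (t,p3)}
  {r, s, t} × {p2, p3} = {(r,p2), (r,p3), (s,p2), (s,p3), (t,p2), (t,p3)}
  {s, t} × {p1, p2, p3} = {(s,p1), (s,p2), (s,p3), (t,p1), (t,p2), (t,p3)}
  {r, s, t} × {p1, p2, p3} = {(r,p1), (r,p2), (r,p3), (s,p1), (s,p2), (s,p3), (t,p1), (t,p2), (t,p3)}
These 29 distinct sets form the basis B.
Close under arbitrary unions to get τ_{X×Y}; counting gives |τ_{X×Y}| = 125.


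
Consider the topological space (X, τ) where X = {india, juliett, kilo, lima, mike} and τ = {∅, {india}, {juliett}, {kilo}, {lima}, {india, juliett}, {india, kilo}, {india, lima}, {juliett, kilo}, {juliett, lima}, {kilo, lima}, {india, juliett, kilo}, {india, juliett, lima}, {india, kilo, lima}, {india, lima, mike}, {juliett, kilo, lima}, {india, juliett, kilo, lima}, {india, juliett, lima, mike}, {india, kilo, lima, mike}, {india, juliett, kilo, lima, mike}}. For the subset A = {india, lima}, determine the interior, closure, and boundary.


int(A) = {india, lima}, cl(A) = {india, lima, mike}, ∂A = {mike}.

Closed sets in (X, τ) are complements of opens:
  closed(X, τ) = {∅, {juliett}, {kilo}, {mike}, {india, mike}, {juliett, kilo}, {juliett, mike}, {kilo, mike}, {lima, mike}, {india, juliett, mike}, {india, kilo, mike}, {india, lima, mike}, {juliett, kilo, mike}, {juliett, lima, mike}, {kilo, lima, mike}, {india, juliett, kilo, mike}, {india, juliett, lima, mike}, {india, kilo, lima, mike}, {juliett, kilo, lima, mike}, {india, juliett, kilo, lima, mike}}.
int(A) = ⋃ {U ∈ τ : U ⊆ A}. Opens contained in A: ∅, {india}, {lima}, {india, lima}.
Taking the union of these: int(A) = {india, lima}.
cl(A) = ⋂ {C closed : A ⊆ C}. Closed sets containing A: {india, lima, mike}, {india, juliett, lima, mike}, {india, kilo, lima, mike}, {india, juliett, kilo, lima, mike}.
Intersecting these: cl(A) = {india, lima, mike}.
∂A = cl(A) ∖ int(A) = {india, lima, mike} ∖ {india, lima} = {mike}.


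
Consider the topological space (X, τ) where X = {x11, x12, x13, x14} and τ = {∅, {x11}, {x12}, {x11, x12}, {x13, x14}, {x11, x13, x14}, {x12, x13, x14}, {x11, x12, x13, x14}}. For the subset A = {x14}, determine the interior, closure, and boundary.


int(A) = ∅, cl(A) = {x13, x14}, ∂A = {x13, x14}.

Closed sets in (X, τ) are complements of opens:
  closed(X, τ) = {∅, {x11}, {x12}, {x11, x12}, {x13, x14}, {x11, x13, x14}, {x12, x13, x14}, {x11, x12, x13, x14}}.
int(A) = ⋃ {U ∈ τ : U ⊆ A}. Opens contained in A: ∅.
Taking the union of these: int(A) = ∅.
cl(A) = ⋂ {C closed : A ⊆ C}. Closed sets containing A: {x13, x14}, {x11, x13, x14}, {x12, x13, x14}, {x11, x12, x13, x14}.
Intersecting these: cl(A) = {x13, x14}.
∂A = cl(A) ∖ int(A) = {x13, x14} ∖ ∅ = {x13, x14}.


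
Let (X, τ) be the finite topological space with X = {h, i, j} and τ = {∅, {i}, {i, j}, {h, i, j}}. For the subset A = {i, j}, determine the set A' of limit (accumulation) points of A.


A' = {h, j}

For each x ∈ X, list the open sets U ∈ τ with x ∈ U, then check whether U ∩ (A ∖ {x}) ≠ ∅ for every such U.
  x = h: opens ∋ x are {h, i, j}; each meets A ∖ {h}, so x IS a limit point.
  x = i: open {i} ∋ x has {i} ∩ (A ∖ {i}) = ∅, so x is NOT a limit point.
  x = j: opens ∋ x are {i, j}, {h, i, j}; each meets A ∖ {j}, so x IS a limit point.
Collecting: A' = {h, j}.


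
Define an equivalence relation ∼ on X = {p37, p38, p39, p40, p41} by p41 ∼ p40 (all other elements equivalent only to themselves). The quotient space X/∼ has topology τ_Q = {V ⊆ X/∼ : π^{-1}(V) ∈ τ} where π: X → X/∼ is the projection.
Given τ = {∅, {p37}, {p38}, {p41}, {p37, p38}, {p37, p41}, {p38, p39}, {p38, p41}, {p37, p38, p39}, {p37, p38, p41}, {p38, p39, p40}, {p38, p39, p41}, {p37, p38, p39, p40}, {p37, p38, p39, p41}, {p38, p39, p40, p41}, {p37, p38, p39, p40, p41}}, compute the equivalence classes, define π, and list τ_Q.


X/∼ = {[p37], [p38], [p39], [p40=p41]}; |τ_Q| = 8.

Equivalence classes: [p37], [p38], [p39], [p40=p41].
Quotient map π: X → X/∼ sends p37 ↦ [p37], p38 ↦ [p38], p39 ↦ [p39], p40 ↦ [p40=p41], p41 ↦ [p40=p41].
For each subset V ⊆ X/∼, compute π^{-1}(V) ⊆ X and check whether π^{-1}(V) ∈ τ. V is open in τ_Q iff π^{-1}(V) ∈ τ.
  V = {}: π^{-1}(V) = ∅ ∈ τ ✓.
  V = {[p37]}: π^{-1}(V) = {p37} ∈ τ ✓.
  V = {[p38]}: π^{-1}(V) = {p38} ∈ τ ✓.
  V = {[p37], [p38]}: π^{-1}(V) = {p37, p38} ∈ τ ✓.
  V = {[p39]}: π^{-1}(V) = {p39} ∉ τ ✗.
  V = {[p37], [p39]}: π^{-1}(V) = {p37, p39} ∉ τ ✗.
  V = {[p38], [p39]}: π^{-1}(V) = {p38, p39} ∈ τ ✓.
  V = {[p37], [p38], [p39]}: π^{-1}(V) = {p37, p38, p39} ∈ τ ✓.
  V = {[p40=p41]}: π^{-1}(V) = {p40, p41} ∉ τ ✗.
  V = {[p37], [p40=p41]}: π^{-1}(V) = {p37, p40, p41} ∉ τ ✗.
  V = {[p38], [p40=p41]}: π^{-1}(V) = {p38, p40, p41} ∉ τ ✗.
  V = {[p37], [p38], [p40=p41]}: π^{-1}(V) = {p37, p38, p40, p41} ∉ τ ✗.
  V = {[p39], [p40=p41]}: π^{-1}(V) = {p39, p40, p41} ∉ τ ✗.
  V = {[p37], [p39], [p40=p41]}: π^{-1}(V) = {p37, p39, p40, p41} ∉ τ ✗.
  V = {[p38], [p39], [p40=p41]}: π^{-1}(V) = {p38, p39, p40, p41} ∈ τ ✓.
  V = {[p37], [p38], [p39], [p40=p41]}: π^{-1}(V) = {p37, p38, p39, p40, p41} ∈ τ ✓.
Open sets in the quotient: τ_Q = {{}, {[p37]}, {[p38]}, {[p37], [p38]}, {[p38], [p39]}, {[p37], [p38], [p39]}, {[p38], [p39], [p40=p41]}, {[p37], [p38], [p39], [p40=p41]}} (8 elements).


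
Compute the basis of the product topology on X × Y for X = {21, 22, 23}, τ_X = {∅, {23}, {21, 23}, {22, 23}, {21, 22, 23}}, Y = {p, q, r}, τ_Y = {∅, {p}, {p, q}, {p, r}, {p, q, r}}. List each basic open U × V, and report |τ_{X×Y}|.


Basis B = {∅ × ∅, {23} × {p}, {21, 23} × {p}, {22, 23} × {p}, {23} × {p, q}, {23} × {p, r}, {21, 22, 23} × {p}, {23} × {p, q, r}, {21, 23} × {p, q}, {21, 23} × {p, r}, {22, 23} × {p, q}, {22, 23} × {p, r}, {21, 23} × {p, q, r}, {21, 22, 23} × {p, q}, {21, 22, 23} × {p, r}, {22, 23} × {p, q, r}, {21, 22, 23} × {p, q, r}}; |τ_{X×Y}| = 48.

Enumerate products U × V with U ∈ τ_X, V ∈ τ_Y (deduplicated):
  ∅ × ∅ = {} (∅)
  {23} × {p} = {(23,p)}
  {21, 23} × {p} = {(21,p), (23,p)}
  {22, 23} × {p} = {(22,p), (23,p)}
  {23} × {p, q} = {(23,p), (23,q)}
  {23} × {p, r} = {(23,p), (23,r)}
  {21, 22, 23} × {p} = {(21,p), (22,p), (23,p)}
  {23} × {p, q, r} = {(23,p), (23,q), (23,r)}
  {21, 23} × {p, q} = {(21,p), (21,q), (23,p), (23,q)}
  {21, 23} × {p, r} = {(21,p), (21,r), (23,p), (23,r)}
  {22, 23} × {p, q} = {(22,p), (22,q), (23,p), (23,q)}
  {22, 23} × {p, r} = {(22,p), (22,r), (23,p), (23,r)}
  {21, 23} × {p, q, r} = {(21,p), (21,q), (21,r), (23,p), (23,q), (23,r)}
  {21, 22, 23} × {p, q} = {(21,p), (21,q), (22,p), (22,q), (23,p), (23,q)}
  {21, 22, 23} × {p, r} = {(21,p), (21,r), (22,p), (22,r), (23,p), (23,r)}
  {22, 23} × {p, q, r} = {(22,p), (22,q), (22,r), (23,p), (23,q), (23,r)}
  {21, 22, 23} × {p, q, r} = {(21,p), (21,q), (21,r), (22,p), (22,q), (22,r), (23,p), (23,q), (23,r)}
These 17 distinct sets form the basis B.
Close under arbitrary unions to get τ_{X×Y}; counting gives |τ_{X×Y}| = 48.


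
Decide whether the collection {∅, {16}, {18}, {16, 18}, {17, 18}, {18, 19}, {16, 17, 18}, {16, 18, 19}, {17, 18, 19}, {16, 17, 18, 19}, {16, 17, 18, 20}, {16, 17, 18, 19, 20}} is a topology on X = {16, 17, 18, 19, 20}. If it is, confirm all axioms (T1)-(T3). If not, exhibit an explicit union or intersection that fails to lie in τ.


τ IS a topology on X.

Axiom (T1): ∅ ∈ τ? Yes; X ∈ τ? Yes.
Axiom (T2/T3): check pairwise unions and intersections of members of τ.
All pairwise intersections and unions checked — each lies in τ. Therefore τ satisfies (T1), (T2), (T3): it IS a topology on X.


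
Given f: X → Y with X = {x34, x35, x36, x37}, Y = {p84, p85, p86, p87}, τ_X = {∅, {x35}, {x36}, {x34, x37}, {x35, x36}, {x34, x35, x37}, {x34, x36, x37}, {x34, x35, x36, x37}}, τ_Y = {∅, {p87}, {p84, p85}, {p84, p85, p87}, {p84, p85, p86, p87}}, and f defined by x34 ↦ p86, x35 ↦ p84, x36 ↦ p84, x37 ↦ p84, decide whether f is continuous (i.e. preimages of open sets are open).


f is NOT continuous.

Compute f^{-1}(U) for each U ∈ τ_Y:
  U = ∅: f^{-1}(U) = ∅ ∈ τ_X ✓.
  U = {p87}: f^{-1}(U) = ∅ ∈ τ_X ✓.
  U = {p84, p85}: f^{-1}(U) = {x35, x36, x37} ∉ τ_X ✗.
  U = {p84, p85, p87}: f^{-1}(U) = {x35, x36, x37} ∉ τ_X ✗.
  U = {p84, p85, p86, p87}: f^{-1}(U) = {x34, x35, x36, x37} ∈ τ_X ✓.
Found U = {p84, p85} with f^{-1}(U) = {x35, x36, x37} not in τ_X. Therefore f is NOT continuous.


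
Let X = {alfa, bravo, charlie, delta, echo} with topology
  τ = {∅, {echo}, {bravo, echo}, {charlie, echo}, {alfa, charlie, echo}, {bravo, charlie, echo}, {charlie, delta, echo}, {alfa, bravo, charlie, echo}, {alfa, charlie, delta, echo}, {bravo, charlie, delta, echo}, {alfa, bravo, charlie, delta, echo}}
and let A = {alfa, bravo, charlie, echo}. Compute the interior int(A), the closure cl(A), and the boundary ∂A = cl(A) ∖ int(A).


int(A) = {alfa, bravo, charlie, echo}, cl(A) = {alfa, bravo, charlie, delta, echo}, ∂A = {delta}.

Closed sets in (X, τ) are complements of opens:
  closed(X, τ) = {∅, {alfa}, {bravo}, {delta}, {alfa, bravo}, {alfa, delta}, {bravo, delta}, {alfa, bravo, delta}, {alfa, charlie, delta}, {alfa, bravo, charlie, delta}, {alfa, bravo, charlie, delta, echo}}.
int(A) = ⋃ {U ∈ τ : U ⊆ A}. Opens contained in A: ∅, {echo}, {bravo, echo}, {charlie, echo}, {alfa, charlie, echo}, {bravo, charlie, echo}, {alfa, bravo, charlie, echo}.
Taking the union of these: int(A) = {alfa, bravo, charlie, echo}.
cl(A) = ⋂ {C closed : A ⊆ C}. Closed sets containing A: {alfa, bravo, charlie, delta, echo}.
Intersecting these: cl(A) = {alfa, bravo, charlie, delta, echo}.
∂A = cl(A) ∖ int(A) = {alfa, bravo, charlie, delta, echo} ∖ {alfa, bravo, charlie, echo} = {delta}.


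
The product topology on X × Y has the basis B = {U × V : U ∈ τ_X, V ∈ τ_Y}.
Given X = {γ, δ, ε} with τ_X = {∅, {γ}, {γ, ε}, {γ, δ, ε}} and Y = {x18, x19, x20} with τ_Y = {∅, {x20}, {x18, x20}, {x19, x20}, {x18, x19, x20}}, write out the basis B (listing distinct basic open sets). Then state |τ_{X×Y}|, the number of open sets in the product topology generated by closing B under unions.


Basis B = {∅ × ∅, {γ} × {x20}, {γ} × {x18, x20}, {γ} × {x19, x20}, {γ, ε} × {x20}, {γ} × {x18, x19, x20}, {γ, δ, ε} × {x20}, {γ, ε} × {x18, x20}, {γ, ε} × {x19, x20}, {γ, ε} × {x18, x19, x20}, {γ, δ, ε} × {x18, x20}, {γ, δ, ε} × {x19, x20}, {γ, δ, ε} × {x18, x19, x20}}; |τ_{X×Y}| = 30.

Enumerate products U × V with U ∈ τ_X, V ∈ τ_Y (deduplicated):
  ∅ × ∅ = {} (∅)
  {γ} × {x20} = {(γ,x20)}
  {γ} × {x18, x20} = {(γ,x18), (γ,x20)}
  {γ} × {x19, x20} = {(γ,x19), (γ,x20)}
  {γ, ε} × {x20} = {(γ,x20), (ε,x20)}
  {γ} × {x18, x19, x20} = {(γ,x18), (γ,x19), (γ,x20)}
  {γ, δ, ε} × {x20} = {(γ,x20), (δ,x20), (ε,x20)}
  {γ, ε} × {x18, x20} = {(γ,x18), (γ,x20), (ε,x18), (ε,x20)}
  {γ, ε} × {x19, x20} = {(γ,x19), (γ,x20), (ε,x19), (ε,x20)}
  {γ, ε} × {x18, x19, x20} = {(γ,x18), (γ,x19), (γ,x20), (ε,x18), (ε,x19), (ε,x20)}
  {γ, δ, ε} × {x18, x20} = {(γ,x18), (γ,x20), (δ,x18), (δ,x20), (ε,x18), (ε,x20)}
  {γ, δ, ε} × {x19, x20} = {(γ,x19), (γ,x20), (δ,x19), (δ,x20), (ε,x19), (ε,x20)}
  {γ, δ, ε} × {x18, x19, x20} = {(γ,x18), (γ,x19), (γ,x20), (δ,x18), (δ,x19), (δ,x20), (ε,x18), (ε,x19), (ε,x20)}
These 13 distinct sets form the basis B.
Close under arbitrary unions to get τ_{X×Y}; counting gives |τ_{X×Y}| = 30.


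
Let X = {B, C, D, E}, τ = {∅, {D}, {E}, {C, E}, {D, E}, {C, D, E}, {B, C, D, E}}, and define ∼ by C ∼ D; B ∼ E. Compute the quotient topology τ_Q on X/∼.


X/∼ = {[B=E], [C=D]}; |τ_Q| = 2.

Equivalence classes: [B=E], [C=D].
Quotient map π: X → X/∼ sends B ↦ [B=E], C ↦ [C=D], D ↦ [C=D], E ↦ [B=E].
For each subset V ⊆ X/∼, compute π^{-1}(V) ⊆ X and check whether π^{-1}(V) ∈ τ. V is open in τ_Q iff π^{-1}(V) ∈ τ.
  V = {}: π^{-1}(V) = ∅ ∈ τ ✓.
  V = {[B=E]}: π^{-1}(V) = {B, E} ∉ τ ✗.
  V = {[C=D]}: π^{-1}(V) = {C, D} ∉ τ ✗.
  V = {[B=E], [C=D]}: π^{-1}(V) = {B, C, D, E} ∈ τ ✓.
Open sets in the quotient: τ_Q = {{}, {[B=E], [C=D]}} (2 elements).


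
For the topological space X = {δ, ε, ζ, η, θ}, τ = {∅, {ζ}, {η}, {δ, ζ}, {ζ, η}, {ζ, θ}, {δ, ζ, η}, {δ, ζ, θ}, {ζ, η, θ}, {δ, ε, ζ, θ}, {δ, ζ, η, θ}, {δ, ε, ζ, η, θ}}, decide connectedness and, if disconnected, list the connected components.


(X, τ) is disconnected; components = [{η}, {δ, ε, ζ, θ}].

Find clopen sets (U ∈ τ with X ∖ U ∈ τ):
  U = ∅, X ∖ U = {δ, ε, ζ, η, θ} — both open, so U is clopen.
  U = {η}, X ∖ U = {δ, ε, ζ, θ} — both open, so U is clopen.
  U = {δ, ε, ζ, θ}, X ∖ U = {η} — both open, so U is clopen.
  U = {δ, ε, ζ, η, θ}, X ∖ U = ∅ — both open, so U is clopen.
Nontrivial clopen(s) exist: e.g. {δ, ε, ζ, θ}. So (X, τ) is disconnected.
Compute connected components by grouping points that agree on all clopens:
  component: {η}
  component: {δ, ε, ζ, θ}


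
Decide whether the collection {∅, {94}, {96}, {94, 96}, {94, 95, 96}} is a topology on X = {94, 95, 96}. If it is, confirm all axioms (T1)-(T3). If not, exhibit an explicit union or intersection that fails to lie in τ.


τ IS a topology on X.

Axiom (T1): ∅ ∈ τ? Yes; X ∈ τ? Yes.
Axiom (T2/T3): check pairwise unions and intersections of members of τ.
All pairwise intersections and unions checked — each lies in τ. Therefore τ satisfies (T1), (T2), (T3): it IS a topology on X.


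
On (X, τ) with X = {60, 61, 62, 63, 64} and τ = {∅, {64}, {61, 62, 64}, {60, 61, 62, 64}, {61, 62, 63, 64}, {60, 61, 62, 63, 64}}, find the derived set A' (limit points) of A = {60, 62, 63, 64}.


A' = {60, 61, 62, 63}

For each x ∈ X, list the open sets U ∈ τ with x ∈ U, then check whether U ∩ (A ∖ {x}) ≠ ∅ for every such U.
  x = 60: opens ∋ x are {60, 61, 62, 64}, {60, 61, 62, 63, 64}; each meets A ∖ {60}, so x IS a limit point.
  x = 61: opens ∋ x are {61, 62, 64}, {60, 61, 62, 64}, {61, 62, 63, 64}, {60, 61, 62, 63, 64}; each meets A ∖ {61}, so x IS a limit point.
  x = 62: opens ∋ x are {61, 62, 64}, {60, 61, 62, 64}, {61, 62, 63, 64}, {60, 61, 62, 63, 64}; each meets A ∖ {62}, so x IS a limit point.
  x = 63: opens ∋ x are {61, 62, 63, 64}, {60, 61, 62, 63, 64}; each meets A ∖ {63}, so x IS a limit point.
  x = 64: open {64} ∋ x has {64} ∩ (A ∖ {64}) = ∅, so x is NOT a limit point.
Collecting: A' = {60, 61, 62, 63}.


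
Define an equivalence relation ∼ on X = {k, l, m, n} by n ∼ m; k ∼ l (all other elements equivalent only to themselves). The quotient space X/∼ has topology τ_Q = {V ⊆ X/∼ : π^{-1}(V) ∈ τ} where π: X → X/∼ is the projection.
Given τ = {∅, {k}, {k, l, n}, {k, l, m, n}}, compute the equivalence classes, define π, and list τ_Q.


X/∼ = {[k=l], [m=n]}; |τ_Q| = 2.

Equivalence classes: [k=l], [m=n].
Quotient map π: X → X/∼ sends k ↦ [k=l], l ↦ [k=l], m ↦ [m=n], n ↦ [m=n].
For each subset V ⊆ X/∼, compute π^{-1}(V) ⊆ X and check whether π^{-1}(V) ∈ τ. V is open in τ_Q iff π^{-1}(V) ∈ τ.
  V = {}: π^{-1}(V) = ∅ ∈ τ ✓.
  V = {[k=l]}: π^{-1}(V) = {k, l} ∉ τ ✗.
  V = {[m=n]}: π^{-1}(V) = {m, n} ∉ τ ✗.
  V = {[k=l], [m=n]}: π^{-1}(V) = {k, l, m, n} ∈ τ ✓.
Open sets in the quotient: τ_Q = {{}, {[k=l], [m=n]}} (2 elements).


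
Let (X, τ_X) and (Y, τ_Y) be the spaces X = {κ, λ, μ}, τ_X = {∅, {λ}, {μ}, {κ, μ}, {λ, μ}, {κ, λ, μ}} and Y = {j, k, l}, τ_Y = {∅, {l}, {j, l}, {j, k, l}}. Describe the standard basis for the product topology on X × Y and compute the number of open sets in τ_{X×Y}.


Basis B = {∅ × ∅, {λ} × {l}, {μ} × {l}, {κ, μ} × {l}, {λ} × {j, l}, {λ, μ} × {l}, {μ} × {j, l}, {κ, λ, μ} × {l}, {λ} × {j, k, l}, {μ} × {j, k, l}, {κ, μ} × {j, l}, {λ, μ} × {j, l}, {κ, μ} × {j, k, l}, {κ, λ, μ} × {j, l}, {λ, μ} × {j, k, l}, {κ, λ, μ} × {j, k, l}}; |τ_{X×Y}| = 40.

Enumerate products U × V with U ∈ τ_X, V ∈ τ_Y (deduplicated):
  ∅ × ∅ = {} (∅)
  {λ} × {l} = {(λ,l)}
  {μ} × {l} = {(μ,l)}
  {κ, μ} × {l} = {(κ,l), (μ,l)}
  {λ} × {j, l} = {(λ,j), (λ,l)}
  {λ, μ} × {l} = {(λ,l), (μ,l)}
  {μ} × {j, l} = {(μ,j), (μ,l)}
  {κ, λ, μ} × {l} = {(κ,l), (λ,l), (μ,l)}
  {λ} × {j, k, l} = {(λ,j), (λ,k), (λ,l)}
  {μ} × {j, k, l} = {(μ,j), (μ,k), (μ,l)}
  {κ, μ} × {j, l} = {(κ,j), (κ,l), (μ,j), (μ,l)}
  {λ, μ} × {j, l} = {(λ,j), (λ,l), (μ,j), (μ,l)}
  {κ, μ} × {j, k, l} = {(κ,j), (κ,k), (κ,l), (μ,j), (μ,k), (μ,l)}
  {κ, λ, μ} × {j, l} = {(κ,j), (κ,l), (λ,j), (λ,l), (μ,j), (μ,l)}
  {λ, μ} × {j, k, l} = {(λ,j), (λ,k), (λ,l), (μ,j), (μ,k), (μ,l)}
  {κ, λ, μ} × {j, k, l} = {(κ,j), (κ,k), (κ,l), (λ,j), (λ,k), (λ,l), (μ,j), (μ,k), (μ,l)}
These 16 distinct sets form the basis B.
Close under arbitrary unions to get τ_{X×Y}; counting gives |τ_{X×Y}| = 40.


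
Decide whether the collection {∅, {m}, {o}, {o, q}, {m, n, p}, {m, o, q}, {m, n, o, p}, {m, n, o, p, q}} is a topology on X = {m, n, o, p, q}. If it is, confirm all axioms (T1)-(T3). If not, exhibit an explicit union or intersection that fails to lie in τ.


τ is NOT a topology on X.

Axiom (T1): ∅ ∈ τ? Yes; X ∈ τ? Yes.
Axiom (T2/T3): check pairwise unions and intersections of members of τ.
Counterexample for (T2): {m} ∪ {o} = {m, o} ∉ τ. Therefore τ is NOT a topology.


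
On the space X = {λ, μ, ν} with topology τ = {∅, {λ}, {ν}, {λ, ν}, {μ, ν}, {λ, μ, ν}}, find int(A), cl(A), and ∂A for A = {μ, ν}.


int(A) = {μ, ν}, cl(A) = {μ, ν}, ∂A = ∅.

Closed sets in (X, τ) are complements of opens:
  closed(X, τ) = {∅, {λ}, {μ}, {λ, μ}, {μ, ν}, {λ, μ, ν}}.
int(A) = ⋃ {U ∈ τ : U ⊆ A}. Opens contained in A: ∅, {ν}, {μ, ν}.
Taking the union of these: int(A) = {μ, ν}.
cl(A) = ⋂ {C closed : A ⊆ C}. Closed sets containing A: {μ, ν}, {λ, μ, ν}.
Intersecting these: cl(A) = {μ, ν}.
∂A = cl(A) ∖ int(A) = {μ, ν} ∖ {μ, ν} = ∅.


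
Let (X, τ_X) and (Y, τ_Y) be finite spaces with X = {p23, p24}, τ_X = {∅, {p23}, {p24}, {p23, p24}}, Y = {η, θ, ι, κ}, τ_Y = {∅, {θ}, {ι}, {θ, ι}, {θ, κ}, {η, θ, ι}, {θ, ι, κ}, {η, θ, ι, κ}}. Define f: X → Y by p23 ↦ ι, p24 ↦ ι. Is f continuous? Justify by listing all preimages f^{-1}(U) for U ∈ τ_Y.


f IS continuous.

Compute f^{-1}(U) for each U ∈ τ_Y:
  U = ∅: f^{-1}(U) = ∅ ∈ τ_X ✓.
  U = {θ}: f^{-1}(U) = ∅ ∈ τ_X ✓.
  U = {ι}: f^{-1}(U) = {p23, p24} ∈ τ_X ✓.
  U = {θ, ι}: f^{-1}(U) = {p23, p24} ∈ τ_X ✓.
  U = {θ, κ}: f^{-1}(U) = ∅ ∈ τ_X ✓.
  U = {η, θ, ι}: f^{-1}(U) = {p23, p24} ∈ τ_X ✓.
  U = {θ, ι, κ}: f^{-1}(U) = {p23, p24} ∈ τ_X ✓.
  U = {η, θ, ι, κ}: f^{-1}(U) = {p23, p24} ∈ τ_X ✓.
Every preimage lies in τ_X, so f IS continuous.


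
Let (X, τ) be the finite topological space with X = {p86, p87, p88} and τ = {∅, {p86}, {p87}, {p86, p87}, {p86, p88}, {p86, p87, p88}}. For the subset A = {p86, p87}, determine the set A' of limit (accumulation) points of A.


A' = {p88}

For each x ∈ X, list the open sets U ∈ τ with x ∈ U, then check whether U ∩ (A ∖ {x}) ≠ ∅ for every such U.
  x = p86: open {p86} ∋ x has {p86} ∩ (A ∖ {p86}) = ∅, so x is NOT a limit point.
  x = p87: open {p87} ∋ x has {p87} ∩ (A ∖ {p87}) = ∅, so x is NOT a limit point.
  x = p88: opens ∋ x are {p86, p88}, {p86, p87, p88}; each meets A ∖ {p88}, so x IS a limit point.
Collecting: A' = {p88}.


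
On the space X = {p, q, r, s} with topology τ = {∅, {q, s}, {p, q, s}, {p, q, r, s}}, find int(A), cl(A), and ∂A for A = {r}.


int(A) = ∅, cl(A) = {r}, ∂A = {r}.

Closed sets in (X, τ) are complements of opens:
  closed(X, τ) = {∅, {r}, {p, r}, {p, q, r, s}}.
int(A) = ⋃ {U ∈ τ : U ⊆ A}. Opens contained in A: ∅.
Taking the union of these: int(A) = ∅.
cl(A) = ⋂ {C closed : A ⊆ C}. Closed sets containing A: {r}, {p, r}, {p, q, r, s}.
Intersecting these: cl(A) = {r}.
∂A = cl(A) ∖ int(A) = {r} ∖ ∅ = {r}.


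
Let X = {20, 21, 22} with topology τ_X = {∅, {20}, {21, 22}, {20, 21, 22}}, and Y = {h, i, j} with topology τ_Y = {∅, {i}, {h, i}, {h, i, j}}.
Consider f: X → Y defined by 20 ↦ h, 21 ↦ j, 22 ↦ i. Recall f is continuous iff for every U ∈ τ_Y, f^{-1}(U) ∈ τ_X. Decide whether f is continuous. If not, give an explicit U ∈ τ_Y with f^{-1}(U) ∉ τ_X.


f is NOT continuous.

Compute f^{-1}(U) for each U ∈ τ_Y:
  U = ∅: f^{-1}(U) = ∅ ∈ τ_X ✓.
  U = {i}: f^{-1}(U) = {22} ∉ τ_X ✗.
  U = {h, i}: f^{-1}(U) = {20, 22} ∉ τ_X ✗.
  U = {h, i, j}: f^{-1}(U) = {20, 21, 22} ∈ τ_X ✓.
Found U = {i} with f^{-1}(U) = {22} not in τ_X. Therefore f is NOT continuous.


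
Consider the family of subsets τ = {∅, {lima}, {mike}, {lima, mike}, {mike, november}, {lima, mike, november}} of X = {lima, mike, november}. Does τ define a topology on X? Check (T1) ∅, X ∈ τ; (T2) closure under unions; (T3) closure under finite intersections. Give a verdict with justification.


τ IS a topology on X.

Axiom (T1): ∅ ∈ τ? Yes; X ∈ τ? Yes.
Axiom (T2/T3): check pairwise unions and intersections of members of τ.
All pairwise intersections and unions checked — each lies in τ. Therefore τ satisfies (T1), (T2), (T3): it IS a topology on X.


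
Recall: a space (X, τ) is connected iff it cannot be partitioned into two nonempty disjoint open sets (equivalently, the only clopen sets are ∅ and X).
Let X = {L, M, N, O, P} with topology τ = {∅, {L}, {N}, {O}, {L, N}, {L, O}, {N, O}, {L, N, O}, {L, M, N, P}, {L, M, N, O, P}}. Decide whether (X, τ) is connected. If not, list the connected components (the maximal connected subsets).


(X, τ) is disconnected; components = [{O}, {L, M, N, P}].

Find clopen sets (U ∈ τ with X ∖ U ∈ τ):
  U = ∅, X ∖ U = {L, M, N, O, P} — both open, so U is clopen.
  U = {O}, X ∖ U = {L, M, N, P} — both open, so U is clopen.
  U = {L, M, N, P}, X ∖ U = {O} — both open, so U is clopen.
  U = {L, M, N, O, P}, X ∖ U = ∅ — both open, so U is clopen.
Nontrivial clopen(s) exist: e.g. {O}. So (X, τ) is disconnected.
Compute connected components by grouping points that agree on all clopens:
  component: {O}
  component: {L, M, N, P}


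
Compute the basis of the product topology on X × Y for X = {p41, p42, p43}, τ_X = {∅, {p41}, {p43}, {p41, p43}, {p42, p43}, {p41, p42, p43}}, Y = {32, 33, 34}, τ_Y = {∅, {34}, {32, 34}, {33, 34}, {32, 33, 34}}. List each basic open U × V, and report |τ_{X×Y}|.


Basis B = {∅ × ∅, {p41} × {34}, {p43} × {34}, {p41} × {32, 34}, {p41} × {33, 34}, {p41, p43} × {34}, {p42, p43} × {34}, {p43} × {32, 34}, {p43} × {33, 34}, {p41} × {32, 33, 34}, {p41, p42, p43} × {34}, {p43} × {32, 33, 34}, {p41, p43} × {32, 34}, {p41, p43} × {33, 34}, {p42, p43} × {32, 34}, {p42, p43} × {33, 34}, {p41, p43} × {32, 33, 34}, {p41, p42, p43} × {32, 34}, {p41, p42, p43} × {33, 34}, {p42, p43} × {32, 33, 34}, {p41, p42, p43} × {32, 33, 34}}; |τ_{X×Y}| = 70.

Enumerate products U × V with U ∈ τ_X, V ∈ τ_Y (deduplicated):
  ∅ × ∅ = {} (∅)
  {p41} × {34} = {(p41,34)}
  {p43} × {34} = {(p43,34)}
  {p41} × {32, 34} = {(p41,32), (p41,34)}
  {p41} × {33, 34} = {(p41,33), (p41,34)}
  {p41, p43} × {34} = {(p41,34), (p43,34)}
  {p42, p43} × {34} = {(p42,34), (p43,34)}
  {p43} × {32, 34} = {(p43,32), (p43,34)}
  {p43} × {33, 34} = {(p43,33), (p43,34)}
  {p41} × {32, 33, 34} = {(p41,32), (p41,33), (p41,34)}
  {p41, p42, p43} × {34} = {(p41,34), (p42,34), (p43,34)}
  {p43} × {32, 33, 34} = {(p43,32), (p43,33), (p43,34)}
  {p41, p43} × {32, 34} = {(p41,32), (p41,34), (p43,32), (p43,34)}
  {p41, p43} × {33, 34} = {(p41,33), (p41,34), (p43,33), (p43,34)}
  {p42, p43} × {32, 34} = {(p42,32), (p42,34), (p43,32), (p43,34)}
  {p42, p43} × {33, 34} = {(p42,33), (p42,34), (p43,33), (p43,34)}
  {p41, p43} × {32, 33, 34} = {(p41,32), (p41,33), (p41,34), (p43,32), (p43,33), (p43,34)}
  {p41, p42, p43} × {32, 34} = {(p41,32), (p41,34), (p42,32), (p42,34), (p43,32), (p43,34)}
  {p41, p42, p43} × {33, 34} = {(p41,33), (p41,34), (p42,33), (p42,34), (p43,33), (p43,34)}
  {p42, p43} × {32, 33, 34} = {(p42,32), (p42,33), (p42,34), (p43,32), (p43,33), (p43,34)}
  {p41, p42, p43} × {32, 33, 34} = {(p41,32), (p41,33), (p41,34), (p42,32), (p42,33), (p42,34), (p43,32), (p43,33), (p43,34)}
These 21 distinct sets form the basis B.
Close under arbitrary unions to get τ_{X×Y}; counting gives |τ_{X×Y}| = 70.


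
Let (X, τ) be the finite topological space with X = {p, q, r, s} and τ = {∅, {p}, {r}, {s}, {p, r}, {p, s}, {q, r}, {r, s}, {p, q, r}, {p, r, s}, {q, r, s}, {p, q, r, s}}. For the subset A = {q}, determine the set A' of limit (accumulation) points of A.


A' = ∅

For each x ∈ X, list the open sets U ∈ τ with x ∈ U, then check whether U ∩ (A ∖ {x}) ≠ ∅ for every such U.
  x = p: open {p} ∋ x has {p} ∩ (A ∖ {p}) = ∅, so x is NOT a limit point.
  x = q: open {q, r} ∋ x has {q, r} ∩ (A ∖ {q}) = ∅, so x is NOT a limit point.
  x = r: open {r} ∋ x has {r} ∩ (A ∖ {r}) = ∅, so x is NOT a limit point.
  x = s: open {s} ∋ x has {s} ∩ (A ∖ {s}) = ∅, so x is NOT a limit point.
Collecting: A' = ∅.


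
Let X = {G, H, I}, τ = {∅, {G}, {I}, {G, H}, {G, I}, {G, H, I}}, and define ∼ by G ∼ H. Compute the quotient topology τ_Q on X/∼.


X/∼ = {[G=H], [I]}; |τ_Q| = 4.

Equivalence classes: [G=H], [I].
Quotient map π: X → X/∼ sends G ↦ [G=H], H ↦ [G=H], I ↦ [I].
For each subset V ⊆ X/∼, compute π^{-1}(V) ⊆ X and check whether π^{-1}(V) ∈ τ. V is open in τ_Q iff π^{-1}(V) ∈ τ.
  V = {}: π^{-1}(V) = ∅ ∈ τ ✓.
  V = {[G=H]}: π^{-1}(V) = {G, H} ∈ τ ✓.
  V = {[I]}: π^{-1}(V) = {I} ∈ τ ✓.
  V = {[G=H], [I]}: π^{-1}(V) = {G, H, I} ∈ τ ✓.
Open sets in the quotient: τ_Q = {{}, {[G=H]}, {[I]}, {[G=H], [I]}} (4 elements).


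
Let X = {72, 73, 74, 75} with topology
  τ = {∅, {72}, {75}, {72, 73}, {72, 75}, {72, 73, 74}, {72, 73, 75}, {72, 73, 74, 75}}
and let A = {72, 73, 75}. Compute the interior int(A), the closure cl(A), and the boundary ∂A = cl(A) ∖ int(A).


int(A) = {72, 73, 75}, cl(A) = {72, 73, 74, 75}, ∂A = {74}.

Closed sets in (X, τ) are complements of opens:
  closed(X, τ) = {∅, {74}, {75}, {73, 74}, {74, 75}, {72, 73, 74}, {73, 74, 75}, {72, 73, 74, 75}}.
int(A) = ⋃ {U ∈ τ : U ⊆ A}. Opens contained in A: ∅, {72}, {75}, {72, 73}, {72, 75}, {72, 73, 75}.
Taking the union of these: int(A) = {72, 73, 75}.
cl(A) = ⋂ {C closed : A ⊆ C}. Closed sets containing A: {72, 73, 74, 75}.
Intersecting these: cl(A) = {72, 73, 74, 75}.
∂A = cl(A) ∖ int(A) = {72, 73, 74, 75} ∖ {72, 73, 75} = {74}.


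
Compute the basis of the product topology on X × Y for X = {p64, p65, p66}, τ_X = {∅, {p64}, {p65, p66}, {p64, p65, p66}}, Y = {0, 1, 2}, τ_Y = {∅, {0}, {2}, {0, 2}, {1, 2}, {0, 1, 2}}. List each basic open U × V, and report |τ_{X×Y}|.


Basis B = {∅ × ∅, {p64} × {0}, {p64} × {2}, {p64} × {0, 2}, {p64} × {1, 2}, {p65, p66} × {0}, {p65, p66} × {2}, {p64} × {0, 1, 2}, {p64, p65, p66} × {0}, {p64, p65, p66} × {2}, {p65, p66} × {0, 2}, {p65, p66} × {1, 2}, {p64, p65, p66} × {0, 2}, {p64, p65, p66} × {1, 2}, {p65, p66} × {0, 1, 2}, {p64, p65, p66} × {0, 1, 2}}; |τ_{X×Y}| = 36.

Enumerate products U × V with U ∈ τ_X, V ∈ τ_Y (deduplicated):
  ∅ × ∅ = {} (∅)
  {p64} × {0} = {(p64,0)}
  {p64} × {2} = {(p64,2)}
  {p64} × {0, 2} = {(p64,0), (p64,2)}
  {p64} × {1, 2} = {(p64,1), (p64,2)}
  {p65, p66} × {0} = {(p65,0), (p66,0)}
  {p65, p66} × {2} = {(p65,2), (p66,2)}
  {p64} × {0, 1, 2} = {(p64,0), (p64,1), (p64,2)}
  {p64, p65, p66} × {0} = {(p64,0), (p65,0), (p66,0)}
  {p64, p65, p66} × {2} = {(p64,2), (p65,2), (p66,2)}
  {p65, p66} × {0, 2} = {(p65,0), (p65,2), (p66,0), (p66,2)}
  {p65, p66} × {1, 2} = {(p65,1), (p65,2), (p66,1), (p66,2)}
  {p64, p65, p66} × {0, 2} = {(p64,0), (p64,2), (p65,0), (p65,2), (p66,0), (p66,2)}
  {p64, p65, p66} × {1, 2} = {(p64,1), (p64,2), (p65,1), (p65,2), (p66,1), (p66,2)}
  {p65, p66} × {0, 1, 2} = {(p65,0), (p65,1), (p65,2), (p66,0), (p66,1), (p66,2)}
  {p64, p65, p66} × {0, 1, 2} = {(p64,0), (p64,1), (p64,2), (p65,0), (p65,1), (p65,2), (p66,0), (p66,1), (p66,2)}
These 16 distinct sets form the basis B.
Close under arbitrary unions to get τ_{X×Y}; counting gives |τ_{X×Y}| = 36.


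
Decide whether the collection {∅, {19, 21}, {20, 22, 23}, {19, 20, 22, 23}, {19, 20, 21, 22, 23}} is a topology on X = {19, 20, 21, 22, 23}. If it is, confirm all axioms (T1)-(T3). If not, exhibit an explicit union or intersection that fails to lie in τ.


τ is NOT a topology on X.

Axiom (T1): ∅ ∈ τ? Yes; X ∈ τ? Yes.
Axiom (T2/T3): check pairwise unions and intersections of members of τ.
Counterexample for (T3): {19, 21} ∩ {19, 20, 22, 23} = {19} ∉ τ. Therefore τ is NOT a topology.


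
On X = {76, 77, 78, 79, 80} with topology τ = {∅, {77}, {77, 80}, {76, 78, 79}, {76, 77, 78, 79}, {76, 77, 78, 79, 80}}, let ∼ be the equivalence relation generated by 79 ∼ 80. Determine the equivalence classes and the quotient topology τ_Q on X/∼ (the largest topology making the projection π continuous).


X/∼ = {[76], [77], [78], [79=80]}; |τ_Q| = 3.

Equivalence classes: [76], [77], [78], [79=80].
Quotient map π: X → X/∼ sends 76 ↦ [76], 77 ↦ [77], 78 ↦ [78], 79 ↦ [79=80], 80 ↦ [79=80].
For each subset V ⊆ X/∼, compute π^{-1}(V) ⊆ X and check whether π^{-1}(V) ∈ τ. V is open in τ_Q iff π^{-1}(V) ∈ τ.
  V = {}: π^{-1}(V) = ∅ ∈ τ ✓.
  V = {[76]}: π^{-1}(V) = {76} ∉ τ ✗.
  V = {[77]}: π^{-1}(V) = {77} ∈ τ ✓.
  V = {[76], [77]}: π^{-1}(V) = {76, 77} ∉ τ ✗.
  V = {[78]}: π^{-1}(V) = {78} ∉ τ ✗.
  V = {[76], [78]}: π^{-1}(V) = {76, 78} ∉ τ ✗.
  V = {[77], [78]}: π^{-1}(V) = {77, 78} ∉ τ ✗.
  V = {[76], [77], [78]}: π^{-1}(V) = {76, 77, 78} ∉ τ ✗.
  V = {[79=80]}: π^{-1}(V) = {79, 80} ∉ τ ✗.
  V = {[76], [79=80]}: π^{-1}(V) = {76, 79, 80} ∉ τ ✗.
  V = {[77], [79=80]}: π^{-1}(V) = {77, 79, 80} ∉ τ ✗.
  V = {[76], [77], [79=80]}: π^{-1}(V) = {76, 77, 79, 80} ∉ τ ✗.
  V = {[78], [79=80]}: π^{-1}(V) = {78, 79, 80} ∉ τ ✗.
  V = {[76], [78], [79=80]}: π^{-1}(V) = {76, 78, 79, 80} ∉ τ ✗.
  V = {[77], [78], [79=80]}: π^{-1}(V) = {77, 78, 79, 80} ∉ τ ✗.
  V = {[76], [77], [78], [79=80]}: π^{-1}(V) = {76, 77, 78, 79, 80} ∈ τ ✓.
Open sets in the quotient: τ_Q = {{}, {[77]}, {[76], [77], [78], [79=80]}} (3 elements).


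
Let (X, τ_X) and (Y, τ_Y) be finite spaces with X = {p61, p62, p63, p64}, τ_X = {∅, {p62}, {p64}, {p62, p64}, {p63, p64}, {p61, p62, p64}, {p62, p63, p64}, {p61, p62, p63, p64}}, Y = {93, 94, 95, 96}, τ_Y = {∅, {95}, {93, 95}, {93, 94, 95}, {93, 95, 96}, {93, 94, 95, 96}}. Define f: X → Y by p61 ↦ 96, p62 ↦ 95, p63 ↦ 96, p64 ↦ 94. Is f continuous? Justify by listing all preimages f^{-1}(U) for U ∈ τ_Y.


f is NOT continuous.

Compute f^{-1}(U) for each U ∈ τ_Y:
  U = ∅: f^{-1}(U) = ∅ ∈ τ_X ✓.
  U = {95}: f^{-1}(U) = {p62} ∈ τ_X ✓.
  U = {93, 95}: f^{-1}(U) = {p62} ∈ τ_X ✓.
  U = {93, 94, 95}: f^{-1}(U) = {p62, p64} ∈ τ_X ✓.
  U = {93, 95, 96}: f^{-1}(U) = {p61, p62, p63} ∉ τ_X ✗.
  U = {93, 94, 95, 96}: f^{-1}(U) = {p61, p62, p63, p64} ∈ τ_X ✓.
Found U = {93, 95, 96} with f^{-1}(U) = {p61, p62, p63} not in τ_X. Therefore f is NOT continuous.


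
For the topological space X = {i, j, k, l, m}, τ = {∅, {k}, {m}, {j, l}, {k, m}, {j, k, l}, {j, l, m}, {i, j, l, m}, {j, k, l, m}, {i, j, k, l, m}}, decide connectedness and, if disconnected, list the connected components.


(X, τ) is disconnected; components = [{k}, {i, j, l, m}].

Find clopen sets (U ∈ τ with X ∖ U ∈ τ):
  U = ∅, X ∖ U = {i, j, k, l, m} — both open, so U is clopen.
  U = {k}, X ∖ U = {i, j, l, m} — both open, so U is clopen.
  U = {i, j, l, m}, X ∖ U = {k} — both open, so U is clopen.
  U = {i, j, k, l, m}, X ∖ U = ∅ — both open, so U is clopen.
Nontrivial clopen(s) exist: e.g. {i, j, l, m}. So (X, τ) is disconnected.
Compute connected components by grouping points that agree on all clopens:
  component: {k}
  component: {i, j, l, m}


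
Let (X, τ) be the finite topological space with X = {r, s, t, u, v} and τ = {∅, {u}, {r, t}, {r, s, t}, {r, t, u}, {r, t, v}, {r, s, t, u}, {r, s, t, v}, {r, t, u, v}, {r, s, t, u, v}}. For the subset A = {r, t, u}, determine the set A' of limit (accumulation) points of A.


A' = {r, s, t, v}

For each x ∈ X, list the open sets U ∈ τ with x ∈ U, then check whether U ∩ (A ∖ {x}) ≠ ∅ for every such U.
  x = r: opens ∋ x are {r, t}, {r, s, t}, {r, t, u}, {r, t, v}, {r, s, t, u}, {r, s, t, v}, {r, t, u, v}, {r, s, t, u, v}; each meets A ∖ {r}, so x IS a limit point.
  x = s: opens ∋ x are {r, s, t}, {r, s, t, u}, {r, s, t, v}, {r, s, t, u, v}; each meets A ∖ {s}, so x IS a limit point.
  x = t: opens ∋ x are {r, t}, {r, s, t}, {r, t, u}, {r, t, v}, {r, s, t, u}, {r, s, t, v}, {r, t, u, v}, {r, s, t, u, v}; each meets A ∖ {t}, so x IS a limit point.
  x = u: open {u} ∋ x has {u} ∩ (A ∖ {u}) = ∅, so x is NOT a limit point.
  x = v: opens ∋ x are {r, t, v}, {r, s, t, v}, {r, t, u, v}, {r, s, t, u, v}; each meets A ∖ {v}, so x IS a limit point.
Collecting: A' = {r, s, t, v}.


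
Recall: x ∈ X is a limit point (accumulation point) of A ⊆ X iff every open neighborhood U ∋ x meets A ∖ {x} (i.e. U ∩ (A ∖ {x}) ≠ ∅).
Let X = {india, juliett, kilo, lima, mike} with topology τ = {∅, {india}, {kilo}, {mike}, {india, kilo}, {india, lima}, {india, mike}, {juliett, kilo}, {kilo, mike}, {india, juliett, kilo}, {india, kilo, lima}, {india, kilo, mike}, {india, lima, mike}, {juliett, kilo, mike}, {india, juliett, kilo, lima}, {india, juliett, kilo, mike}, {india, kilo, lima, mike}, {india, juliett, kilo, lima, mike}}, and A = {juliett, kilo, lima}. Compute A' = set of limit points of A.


A' = {juliett}

For each x ∈ X, list the open sets U ∈ τ with x ∈ U, then check whether U ∩ (A ∖ {x}) ≠ ∅ for every such U.
  x = india: open {india} ∋ x has {india} ∩ (A ∖ {india}) = ∅, so x is NOT a limit point.
  x = juliett: opens ∋ x are {juliett, kilo}, {india, juliett, kilo}, {juliett, kilo, mike}, {india, juliett, kilo, lima}, {india, juliett, kilo, mike}, {india, juliett, kilo, lima, mike}; each meets A ∖ {juliett}, so x IS a limit point.
  x = kilo: open {kilo} ∋ x has {kilo} ∩ (A ∖ {kilo}) = ∅, so x is NOT a limit point.
  x = lima: open {india, lima} ∋ x has {india, lima} ∩ (A ∖ {lima}) = ∅, so x is NOT a limit point.
  x = mike: open {mike} ∋ x has {mike} ∩ (A ∖ {mike}) = ∅, so x is NOT a limit point.
Collecting: A' = {juliett}.


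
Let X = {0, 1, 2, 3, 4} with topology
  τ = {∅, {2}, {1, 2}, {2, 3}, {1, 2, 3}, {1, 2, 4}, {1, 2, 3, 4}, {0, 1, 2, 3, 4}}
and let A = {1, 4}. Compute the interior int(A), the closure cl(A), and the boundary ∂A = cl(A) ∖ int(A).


int(A) = ∅, cl(A) = {0, 1, 4}, ∂A = {0, 1, 4}.

Closed sets in (X, τ) are complements of opens:
  closed(X, τ) = {∅, {0}, {0, 3}, {0, 4}, {0, 1, 4}, {0, 3, 4}, {0, 1, 3, 4}, {0, 1, 2, 3, 4}}.
int(A) = ⋃ {U ∈ τ : U ⊆ A}. Opens contained in A: ∅.
Taking the union of these: int(A) = ∅.
cl(A) = ⋂ {C closed : A ⊆ C}. Closed sets containing A: {0, 1, 4}, {0, 1, 3, 4}, {0, 1, 2, 3, 4}.
Intersecting these: cl(A) = {0, 1, 4}.
∂A = cl(A) ∖ int(A) = {0, 1, 4} ∖ ∅ = {0, 1, 4}.
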